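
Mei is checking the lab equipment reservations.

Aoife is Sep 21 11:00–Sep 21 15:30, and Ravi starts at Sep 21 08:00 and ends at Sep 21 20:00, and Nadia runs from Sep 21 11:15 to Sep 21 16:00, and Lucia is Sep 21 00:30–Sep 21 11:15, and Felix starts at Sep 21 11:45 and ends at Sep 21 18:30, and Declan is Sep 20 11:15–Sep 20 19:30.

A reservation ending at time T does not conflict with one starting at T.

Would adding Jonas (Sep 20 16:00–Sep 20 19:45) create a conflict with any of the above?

Declan: starts Sep 20 11:15 before Jonas ends Sep 20 19:45, and ends Sep 20 19:30 after Jonas starts Sep 20 16:00 → overlap.
Lucia: starts Sep 21 00:30 at or after Jonas ends Sep 20 19:45 → clear.
Ravi: starts Sep 21 08:00 at or after Jonas ends Sep 20 19:45 → clear.
Aoife: starts Sep 21 11:00 at or after Jonas ends Sep 20 19:45 → clear.
Nadia: starts Sep 21 11:15 at or after Jonas ends Sep 20 19:45 → clear.
Felix: starts Sep 21 11:45 at or after Jonas ends Sep 20 19:45 → clear.
Jonas overlaps Declan.

Yes — it overlaps Declan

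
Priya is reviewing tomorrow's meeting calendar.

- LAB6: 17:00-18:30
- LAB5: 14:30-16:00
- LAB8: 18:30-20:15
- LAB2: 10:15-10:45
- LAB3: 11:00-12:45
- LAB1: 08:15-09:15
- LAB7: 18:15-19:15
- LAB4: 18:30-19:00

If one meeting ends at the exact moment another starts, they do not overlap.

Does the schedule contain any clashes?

Sorted by start: LAB1, LAB2, LAB3, LAB5, LAB6, LAB7, LAB4, LAB8.
LAB2 starts after LAB1 ends, so LAB1 has no further overlaps.
LAB3 starts after LAB2 ends, so LAB2 has no further overlaps.
LAB5 starts after LAB3 ends, so LAB3 has no further overlaps.
LAB6 starts after LAB5 ends, so LAB5 has no further overlaps.
LAB7 starts before LAB6 ends → LAB6 and LAB7 overlap.
That's a conflict, so the schedule is not conflict-free.

Yes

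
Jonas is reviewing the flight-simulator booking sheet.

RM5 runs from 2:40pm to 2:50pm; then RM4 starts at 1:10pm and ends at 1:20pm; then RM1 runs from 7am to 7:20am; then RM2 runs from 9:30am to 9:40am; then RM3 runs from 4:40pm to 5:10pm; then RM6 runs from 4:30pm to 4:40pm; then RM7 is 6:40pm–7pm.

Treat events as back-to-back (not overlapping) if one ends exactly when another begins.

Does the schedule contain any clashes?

No

Check each pair: they overlap iff neither finishes before the other starts.
Sorted by start: RM1, RM2, RM4, RM5, RM6, RM3, RM7.
RM2 starts after RM1 ends, so nothing later overlaps RM1 either.
RM4 starts after RM2 ends, so nothing later overlaps RM2 either.
RM5 starts after RM4 ends, so nothing later overlaps RM4 either.
RM6 starts after RM5 ends, so nothing later overlaps RM5 either.
RM3 starts exactly when RM6 ends (back-to-back, no overlap), so nothing later overlaps RM6 either.
RM7 starts after RM3 ends.
Every pair is clear; the schedule has no overlaps.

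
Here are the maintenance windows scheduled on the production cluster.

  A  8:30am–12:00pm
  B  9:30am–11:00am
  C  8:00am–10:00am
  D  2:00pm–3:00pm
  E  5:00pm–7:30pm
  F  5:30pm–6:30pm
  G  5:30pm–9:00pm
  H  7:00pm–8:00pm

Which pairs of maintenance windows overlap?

Sorted by start: C, A, B, D, E, F, G, H.
A starts before C ends → C and A overlap.
B starts before C ends → C and B overlap.
D starts after C ends — done with C.
B starts before A ends → A and B overlap.
D starts after A ends — done with A.
D starts after B ends — done with B.
E starts after D ends — done with D.
F starts before E ends → E and F overlap.
G starts before E ends → E and G overlap.
H starts before E ends → E and H overlap.
G starts before F ends → F and G overlap.
H starts after F ends.
H starts before G ends → G and H overlap.

A & B, A & C, B & C, E & F, E & G, E & H, F & G, G & H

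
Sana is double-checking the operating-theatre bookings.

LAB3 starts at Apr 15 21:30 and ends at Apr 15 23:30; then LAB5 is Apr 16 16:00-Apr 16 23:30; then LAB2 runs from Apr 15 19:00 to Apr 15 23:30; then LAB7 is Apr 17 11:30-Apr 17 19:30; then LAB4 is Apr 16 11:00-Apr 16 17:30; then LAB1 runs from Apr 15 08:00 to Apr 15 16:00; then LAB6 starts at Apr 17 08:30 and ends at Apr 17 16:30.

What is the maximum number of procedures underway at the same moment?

Sweep the timeline, counting +1 at each start and −1 at each end (ends before starts at a tie):
Apr 15 08:00 start LAB1 → 1
Apr 15 16:00 end LAB1 → 0
Apr 15 19:00 start LAB2 → 1
Apr 15 21:30 start LAB3 → 2
Apr 15 23:30 end LAB2 → 1
Apr 15 23:30 end LAB3 → 0
Apr 16 11:00 start LAB4 → 1
Apr 16 16:00 start LAB5 → 2
Apr 16 17:30 end LAB4 → 1
Apr 16 23:30 end LAB5 → 0
Apr 17 08:30 start LAB6 → 1
Apr 17 11:30 start LAB7 → 2
Apr 17 16:30 end LAB6 → 1
Apr 17 19:30 end LAB7 → 0
Peak is 2, at Apr 15 21:30 (LAB2, LAB3).

2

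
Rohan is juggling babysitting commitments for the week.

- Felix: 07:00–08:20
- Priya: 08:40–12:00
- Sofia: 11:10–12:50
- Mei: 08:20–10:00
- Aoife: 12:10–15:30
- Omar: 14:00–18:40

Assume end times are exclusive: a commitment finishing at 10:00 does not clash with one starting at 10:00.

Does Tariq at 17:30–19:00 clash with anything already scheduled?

Yes — it overlaps Omar

Felix: ends 08:20 at or before Tariq starts 17:30 → clear.
Mei: ends 10:00 at or before Tariq starts 17:30 → clear.
Priya: ends 12:00 at or before Tariq starts 17:30 → clear.
Sofia: ends 12:50 at or before Tariq starts 17:30 → clear.
Aoife: ends 15:30 at or before Tariq starts 17:30 → clear.
Omar: starts 14:00 before Tariq ends 19:00, and ends 18:40 after Tariq starts 17:30 → overlap.
Tariq overlaps Omar.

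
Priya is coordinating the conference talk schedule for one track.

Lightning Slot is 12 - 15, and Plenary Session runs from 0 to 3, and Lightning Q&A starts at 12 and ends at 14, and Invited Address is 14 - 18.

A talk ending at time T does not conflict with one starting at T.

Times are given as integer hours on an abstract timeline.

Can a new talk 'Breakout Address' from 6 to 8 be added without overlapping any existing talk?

Plenary Session: ends 3 at or before Breakout Address starts 6 → clear.
Lightning Slot: starts 12 at or after Breakout Address ends 8 → clear.
Lightning Q&A: starts 12 at or after Breakout Address ends 8 → clear.
Invited Address: starts 14 at or after Breakout Address ends 8 → clear.

Yes — the slot is free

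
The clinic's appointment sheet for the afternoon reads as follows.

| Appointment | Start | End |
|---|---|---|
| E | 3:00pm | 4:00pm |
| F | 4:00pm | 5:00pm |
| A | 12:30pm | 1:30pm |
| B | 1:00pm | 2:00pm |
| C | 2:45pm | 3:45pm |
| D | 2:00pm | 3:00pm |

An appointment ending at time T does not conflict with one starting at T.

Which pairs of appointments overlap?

Check each pair: they overlap iff neither finishes before the other starts.
Sorted by start: A, B, D, C, E, F.
B starts before A ends → A and B overlap.
D starts after A ends, so nothing later overlaps A either.
D starts exactly when B ends (back-to-back, no overlap), so nothing later overlaps B either.
C starts before D ends → D and C overlap.
E starts exactly when D ends (back-to-back, no overlap), so nothing later overlaps D either.
E starts before C ends → C and E overlap.
F starts after C ends.
F starts exactly when E ends (back-to-back, no overlap).

A & B, C & D, C & E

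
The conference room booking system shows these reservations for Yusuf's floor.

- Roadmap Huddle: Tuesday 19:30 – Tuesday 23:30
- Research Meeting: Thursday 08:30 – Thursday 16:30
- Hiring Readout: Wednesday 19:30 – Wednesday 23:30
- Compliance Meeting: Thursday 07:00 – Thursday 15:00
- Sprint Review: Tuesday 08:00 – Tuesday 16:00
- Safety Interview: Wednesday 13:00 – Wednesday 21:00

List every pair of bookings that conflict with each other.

Compliance Meeting & Research Meeting, Hiring Readout & Safety Interview

Sorted by start: Sprint Review, Roadmap Huddle, Safety Interview, Hiring Readout, Compliance Meeting, Research Meeting.
Roadmap Huddle starts after Sprint Review ends; Sprint Review is clear from here.
Safety Interview starts after Roadmap Huddle ends; Roadmap Huddle is clear from here.
Hiring Readout starts before Safety Interview ends → Safety Interview and Hiring Readout overlap.
Compliance Meeting starts after Safety Interview ends; Safety Interview is clear from here.
Compliance Meeting starts after Hiring Readout ends; Hiring Readout is clear from here.
Research Meeting starts before Compliance Meeting ends → Compliance Meeting and Research Meeting overlap.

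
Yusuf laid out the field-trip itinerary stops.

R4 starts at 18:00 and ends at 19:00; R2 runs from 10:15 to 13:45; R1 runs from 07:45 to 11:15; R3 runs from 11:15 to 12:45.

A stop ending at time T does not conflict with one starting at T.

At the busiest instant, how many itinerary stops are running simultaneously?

2

Sort all start/end points and keep a running count:
07:45 start R1 → 1
10:15 start R2 → 2
11:15 end R1 → 1
11:15 start R3 → 2
12:45 end R3 → 1
13:45 end R2 → 0
18:00 start R4 → 1
19:00 end R4 → 0
Peak is 2, at 10:15 (R1, R2).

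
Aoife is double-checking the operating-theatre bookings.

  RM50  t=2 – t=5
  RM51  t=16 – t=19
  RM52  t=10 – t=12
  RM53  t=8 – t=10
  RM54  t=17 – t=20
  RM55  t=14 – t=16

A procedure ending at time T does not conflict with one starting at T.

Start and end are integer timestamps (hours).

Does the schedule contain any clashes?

Two intervals overlap when each starts before the other ends.
Sorted by start: RM50, RM53, RM52, RM55, RM51, RM54.
RM53 starts after RM50 ends; RM50 is clear from here.
RM52 starts exactly when RM53 ends (back-to-back, no overlap); RM53 is clear from here.
RM55 starts after RM52 ends; RM52 is clear from here.
RM51 starts exactly when RM55 ends (back-to-back, no overlap); RM55 is clear from here.
RM54 starts before RM51 ends → RM51 and RM54 overlap.
That's a conflict, so the schedule is not conflict-free.

Yes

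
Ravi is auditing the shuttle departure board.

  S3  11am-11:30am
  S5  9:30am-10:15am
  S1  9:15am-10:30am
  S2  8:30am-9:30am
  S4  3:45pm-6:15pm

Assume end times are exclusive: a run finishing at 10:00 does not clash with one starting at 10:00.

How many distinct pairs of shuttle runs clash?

Two intervals overlap when each starts before the other ends.
Sorted by start: S2, S1, S5, S3, S4.
S1 starts before S2 ends → S2 and S1 overlap.
S5 starts exactly when S2 ends (back-to-back, no overlap) — done with S2.
S5 starts before S1 ends → S1 and S5 overlap.
S3 starts after S1 ends — done with S1.
S3 starts after S5 ends — done with S5.
S4 starts after S3 ends.
Overlapping pairs: S1 & S2, S1 & S5 — 2 in total.

2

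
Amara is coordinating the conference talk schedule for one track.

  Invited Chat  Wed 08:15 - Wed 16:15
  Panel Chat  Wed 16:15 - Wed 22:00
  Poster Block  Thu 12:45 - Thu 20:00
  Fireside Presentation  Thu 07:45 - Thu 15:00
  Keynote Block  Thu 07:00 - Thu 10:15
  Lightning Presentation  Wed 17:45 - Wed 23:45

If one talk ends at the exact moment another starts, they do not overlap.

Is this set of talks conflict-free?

Two intervals overlap when each starts before the other ends.
Sorted by start: Invited Chat, Panel Chat, Lightning Presentation, Keynote Block, Fireside Presentation, Poster Block.
Panel Chat starts exactly when Invited Chat ends (back-to-back, no overlap), so Invited Chat has no further overlaps.
Lightning Presentation starts before Panel Chat ends → Panel Chat and Lightning Presentation overlap.
That's a conflict, so the schedule is not conflict-free.

No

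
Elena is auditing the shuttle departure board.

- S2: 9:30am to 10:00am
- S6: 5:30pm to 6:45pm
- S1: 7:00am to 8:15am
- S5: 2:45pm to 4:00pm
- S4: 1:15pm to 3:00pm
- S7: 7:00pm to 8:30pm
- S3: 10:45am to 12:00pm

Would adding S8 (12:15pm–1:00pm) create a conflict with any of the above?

S1: ends 8:15am at or before S8 starts 12:15pm → clear.
S2: ends 10:00am at or before S8 starts 12:15pm → clear.
S3: ends 12:00pm at or before S8 starts 12:15pm → clear.
S4: starts 1:15pm at or after S8 ends 1:00pm → clear.
S5: starts 2:45pm at or after S8 ends 1:00pm → clear.
S6: starts 5:30pm at or after S8 ends 1:00pm → clear.
S7: starts 7:00pm at or after S8 ends 1:00pm → clear.

No — it doesn't clash with anything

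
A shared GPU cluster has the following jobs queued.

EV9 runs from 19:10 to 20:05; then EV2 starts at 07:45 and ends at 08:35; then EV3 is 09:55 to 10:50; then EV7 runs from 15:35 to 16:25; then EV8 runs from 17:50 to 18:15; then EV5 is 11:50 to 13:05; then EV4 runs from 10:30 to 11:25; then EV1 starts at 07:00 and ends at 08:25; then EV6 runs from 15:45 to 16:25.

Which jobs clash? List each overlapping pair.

Sorted by start: EV1, EV2, EV3, EV4, EV5, EV7, EV6, EV8, EV9.
EV2 starts before EV1 ends → EV1 and EV2 overlap.
EV3 starts after EV1 ends, so EV1 has no further overlaps.
EV3 starts after EV2 ends, so EV2 has no further overlaps.
EV4 starts before EV3 ends → EV3 and EV4 overlap.
EV5 starts after EV3 ends, so EV3 has no further overlaps.
EV5 starts after EV4 ends, so EV4 has no further overlaps.
EV7 starts after EV5 ends, so EV5 has no further overlaps.
EV6 starts before EV7 ends → EV7 and EV6 overlap.
EV8 starts after EV7 ends, so EV7 has no further overlaps.
EV8 starts after EV6 ends, so EV6 has no further overlaps.
EV9 starts after EV8 ends.

EV1 & EV2, EV3 & EV4, EV6 & EV7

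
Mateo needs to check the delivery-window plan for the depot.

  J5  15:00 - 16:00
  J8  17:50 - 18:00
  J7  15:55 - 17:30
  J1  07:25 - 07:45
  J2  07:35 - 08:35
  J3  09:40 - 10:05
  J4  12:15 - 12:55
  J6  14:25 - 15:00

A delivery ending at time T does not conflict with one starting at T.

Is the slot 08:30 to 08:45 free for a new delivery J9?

No — it overlaps J2

J1: ends 07:45 at or before J9 starts 08:30 → clear.
J2: starts 07:35 before J9 ends 08:45, and ends 08:35 after J9 starts 08:30 → overlap.
J3: starts 09:40 at or after J9 ends 08:45 → clear.
J4: starts 12:15 at or after J9 ends 08:45 → clear.
J6: starts 14:25 at or after J9 ends 08:45 → clear.
J5: starts 15:00 at or after J9 ends 08:45 → clear.
J7: starts 15:55 at or after J9 ends 08:45 → clear.
J8: starts 17:50 at or after J9 ends 08:45 → clear.
J9 overlaps J2.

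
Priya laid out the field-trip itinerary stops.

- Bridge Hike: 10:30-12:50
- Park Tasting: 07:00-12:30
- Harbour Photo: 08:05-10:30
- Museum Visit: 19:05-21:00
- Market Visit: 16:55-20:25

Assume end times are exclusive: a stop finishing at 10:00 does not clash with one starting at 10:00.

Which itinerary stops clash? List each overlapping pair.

Two intervals overlap when each starts before the other ends.
Sorted by start: Park Tasting, Harbour Photo, Bridge Hike, Market Visit, Museum Visit.
Harbour Photo starts before Park Tasting ends → Park Tasting and Harbour Photo overlap.
Bridge Hike starts before Park Tasting ends → Park Tasting and Bridge Hike overlap.
Market Visit starts after Park Tasting ends; Park Tasting is clear from here.
Bridge Hike starts exactly when Harbour Photo ends (back-to-back, no overlap); Harbour Photo is clear from here.
Market Visit starts after Bridge Hike ends; Bridge Hike is clear from here.
Museum Visit starts before Market Visit ends → Market Visit and Museum Visit overlap.

Bridge Hike & Park Tasting, Harbour Photo & Park Tasting, Market Visit & Museum Visit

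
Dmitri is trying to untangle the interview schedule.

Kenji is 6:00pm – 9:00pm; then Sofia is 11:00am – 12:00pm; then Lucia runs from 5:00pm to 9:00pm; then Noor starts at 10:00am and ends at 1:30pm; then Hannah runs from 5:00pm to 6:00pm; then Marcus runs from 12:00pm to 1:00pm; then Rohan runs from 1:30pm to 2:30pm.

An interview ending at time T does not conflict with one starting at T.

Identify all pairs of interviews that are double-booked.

Two intervals overlap when each starts before the other ends.
Sorted by start: Noor, Sofia, Marcus, Rohan, Hannah, Lucia, Kenji.
Sofia starts before Noor ends → Noor and Sofia overlap.
Marcus starts before Noor ends → Noor and Marcus overlap.
Rohan starts exactly when Noor ends (back-to-back, no overlap), so Noor has no further overlaps.
Marcus starts exactly when Sofia ends (back-to-back, no overlap), so Sofia has no further overlaps.
Rohan starts after Marcus ends, so Marcus has no further overlaps.
Hannah starts after Rohan ends, so Rohan has no further overlaps.
Lucia starts before Hannah ends → Hannah and Lucia overlap.
Kenji starts exactly when Hannah ends (back-to-back, no overlap).
Kenji starts before Lucia ends → Lucia and Kenji overlap.

Hannah & Lucia, Kenji & Lucia, Marcus & Noor, Noor & Sofia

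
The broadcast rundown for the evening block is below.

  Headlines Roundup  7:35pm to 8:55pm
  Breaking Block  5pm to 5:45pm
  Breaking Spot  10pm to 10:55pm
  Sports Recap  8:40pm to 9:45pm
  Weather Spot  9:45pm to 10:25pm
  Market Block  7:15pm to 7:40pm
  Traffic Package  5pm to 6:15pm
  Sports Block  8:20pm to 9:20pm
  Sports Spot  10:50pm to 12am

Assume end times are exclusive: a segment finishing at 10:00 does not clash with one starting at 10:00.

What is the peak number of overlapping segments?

Walk through starts and ends in time order (an end at T is processed before a start at T):
5pm start Breaking Block → 1
5pm start Traffic Package → 2
5:45pm end Breaking Block → 1
6:15pm end Traffic Package → 0
7:15pm start Market Block → 1
7:35pm start Headlines Roundup → 2
7:40pm end Market Block → 1
8:20pm start Sports Block → 2
8:40pm start Sports Recap → 3
8:55pm end Headlines Roundup → 2
9:20pm end Sports Block → 1
9:45pm end Sports Recap → 0
9:45pm start Weather Spot → 1
10pm start Breaking Spot → 2
10:25pm end Weather Spot → 1
10:50pm start Sports Spot → 2
10:55pm end Breaking Spot → 1
12am end Sports Spot → 0
Peak is 3, at 8:40pm (Headlines Roundup, Sports Block, Sports Recap).

3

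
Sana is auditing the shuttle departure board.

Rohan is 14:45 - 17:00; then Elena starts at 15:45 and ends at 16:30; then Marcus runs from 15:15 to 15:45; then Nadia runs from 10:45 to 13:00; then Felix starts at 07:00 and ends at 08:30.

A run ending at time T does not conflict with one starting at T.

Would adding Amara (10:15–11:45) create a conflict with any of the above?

Felix: ends 08:30 at or before Amara starts 10:15 → clear.
Nadia: starts 10:45 before Amara ends 11:45, and ends 13:00 after Amara starts 10:15 → overlap.
Rohan: starts 14:45 at or after Amara ends 11:45 → clear.
Marcus: starts 15:15 at or after Amara ends 11:45 → clear.
Elena: starts 15:45 at or after Amara ends 11:45 → clear.
Amara overlaps Nadia.

Yes — it overlaps Nadia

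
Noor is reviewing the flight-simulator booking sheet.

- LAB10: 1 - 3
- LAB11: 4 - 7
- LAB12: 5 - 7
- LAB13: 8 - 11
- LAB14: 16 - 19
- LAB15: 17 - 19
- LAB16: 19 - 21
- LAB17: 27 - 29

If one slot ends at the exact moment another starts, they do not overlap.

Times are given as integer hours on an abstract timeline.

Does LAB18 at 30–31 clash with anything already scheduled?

LAB10: ends 3 at or before LAB18 starts 30 → clear.
LAB11: ends 7 at or before LAB18 starts 30 → clear.
LAB12: ends 7 at or before LAB18 starts 30 → clear.
LAB13: ends 11 at or before LAB18 starts 30 → clear.
LAB14: ends 19 at or before LAB18 starts 30 → clear.
LAB15: ends 19 at or before LAB18 starts 30 → clear.
LAB16: ends 21 at or before LAB18 starts 30 → clear.
LAB17: ends 29 at or before LAB18 starts 30 → clear.

No — it doesn't clash with anything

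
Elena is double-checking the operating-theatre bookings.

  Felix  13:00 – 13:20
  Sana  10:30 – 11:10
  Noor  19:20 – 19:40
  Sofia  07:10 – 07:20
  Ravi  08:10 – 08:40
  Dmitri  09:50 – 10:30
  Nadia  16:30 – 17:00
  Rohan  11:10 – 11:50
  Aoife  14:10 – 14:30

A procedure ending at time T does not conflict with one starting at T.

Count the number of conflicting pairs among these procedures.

Sorted by start: Sofia, Ravi, Dmitri, Sana, Rohan, Felix, Aoife, Nadia, Noor.
Ravi starts after Sofia ends; Sofia is clear from here.
Dmitri starts after Ravi ends; Ravi is clear from here.
Sana starts exactly when Dmitri ends (back-to-back, no overlap); Dmitri is clear from here.
Rohan starts exactly when Sana ends (back-to-back, no overlap); Sana is clear from here.
Felix starts after Rohan ends; Rohan is clear from here.
Aoife starts after Felix ends; Felix is clear from here.
Nadia starts after Aoife ends; Aoife is clear from here.
Noor starts after Nadia ends.
No pair overlaps.

0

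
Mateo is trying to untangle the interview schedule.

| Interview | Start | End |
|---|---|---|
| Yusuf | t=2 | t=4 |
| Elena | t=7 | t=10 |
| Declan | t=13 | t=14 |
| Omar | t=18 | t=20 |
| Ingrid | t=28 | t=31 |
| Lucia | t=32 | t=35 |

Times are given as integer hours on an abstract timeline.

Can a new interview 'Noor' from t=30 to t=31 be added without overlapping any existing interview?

Yusuf: ends t=4 at or before Noor starts t=30 → clear.
Elena: ends t=10 at or before Noor starts t=30 → clear.
Declan: ends t=14 at or before Noor starts t=30 → clear.
Omar: ends t=20 at or before Noor starts t=30 → clear.
Ingrid: starts t=28 before Noor ends t=31, and ends t=31 after Noor starts t=30 → overlap.
Lucia: starts t=32 at or after Noor ends t=31 → clear.
Noor overlaps Ingrid.

No — it overlaps Ingrid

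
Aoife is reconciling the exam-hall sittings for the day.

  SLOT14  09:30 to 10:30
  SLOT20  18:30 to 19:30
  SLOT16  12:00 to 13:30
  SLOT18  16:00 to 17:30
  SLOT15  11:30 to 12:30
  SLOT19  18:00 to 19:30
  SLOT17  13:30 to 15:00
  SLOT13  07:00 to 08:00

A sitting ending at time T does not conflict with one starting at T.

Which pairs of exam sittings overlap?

SLOT15 & SLOT16, SLOT19 & SLOT20

Check each pair: they overlap iff neither finishes before the other starts.
Sorted by start: SLOT13, SLOT14, SLOT15, SLOT16, SLOT17, SLOT18, SLOT19, SLOT20.
SLOT14 starts after SLOT13 ends, so SLOT13 has no further overlaps.
SLOT15 starts after SLOT14 ends, so SLOT14 has no further overlaps.
SLOT16 starts before SLOT15 ends → SLOT15 and SLOT16 overlap.
SLOT17 starts after SLOT15 ends, so SLOT15 has no further overlaps.
SLOT17 starts exactly when SLOT16 ends (back-to-back, no overlap), so SLOT16 has no further overlaps.
SLOT18 starts after SLOT17 ends, so SLOT17 has no further overlaps.
SLOT19 starts after SLOT18 ends, so SLOT18 has no further overlaps.
SLOT20 starts before SLOT19 ends → SLOT19 and SLOT20 overlap.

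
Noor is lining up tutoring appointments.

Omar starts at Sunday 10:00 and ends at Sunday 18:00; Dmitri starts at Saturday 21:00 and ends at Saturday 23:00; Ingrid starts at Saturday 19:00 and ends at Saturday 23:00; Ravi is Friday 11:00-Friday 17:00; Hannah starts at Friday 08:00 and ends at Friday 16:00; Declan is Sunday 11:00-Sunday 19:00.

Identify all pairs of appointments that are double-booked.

Sorted by start: Hannah, Ravi, Ingrid, Dmitri, Omar, Declan.
Ravi starts before Hannah ends → Hannah and Ravi overlap.
Ingrid starts after Hannah ends, so nothing later overlaps Hannah either.
Ingrid starts after Ravi ends, so nothing later overlaps Ravi either.
Dmitri starts before Ingrid ends → Ingrid and Dmitri overlap.
Omar starts after Ingrid ends, so nothing later overlaps Ingrid either.
Omar starts after Dmitri ends, so nothing later overlaps Dmitri either.
Declan starts before Omar ends → Omar and Declan overlap.

Declan & Omar, Dmitri & Ingrid, Hannah & Ravi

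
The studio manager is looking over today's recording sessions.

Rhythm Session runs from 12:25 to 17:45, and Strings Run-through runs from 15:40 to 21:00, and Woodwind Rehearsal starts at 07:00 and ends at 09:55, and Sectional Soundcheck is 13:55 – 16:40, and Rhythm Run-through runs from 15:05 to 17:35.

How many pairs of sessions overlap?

Sorted by start: Woodwind Rehearsal, Rhythm Session, Sectional Soundcheck, Rhythm Run-through, Strings Run-through.
Rhythm Session starts after Woodwind Rehearsal ends — done with Woodwind Rehearsal.
Sectional Soundcheck starts before Rhythm Session ends → Rhythm Session and Sectional Soundcheck overlap.
Rhythm Run-through starts before Rhythm Session ends → Rhythm Session and Rhythm Run-through overlap.
Strings Run-through starts before Rhythm Session ends → Rhythm Session and Strings Run-through overlap.
Rhythm Run-through starts before Sectional Soundcheck ends → Sectional Soundcheck and Rhythm Run-through overlap.
Strings Run-through starts before Sectional Soundcheck ends → Sectional Soundcheck and Strings Run-through overlap.
Strings Run-through starts before Rhythm Run-through ends → Rhythm Run-through and Strings Run-through overlap.
Overlapping pairs: Rhythm Run-through & Rhythm Session, Rhythm Run-through & Sectional Soundcheck, Rhythm Run-through & Strings Run-through, Rhythm Session & Sectional Soundcheck, Rhythm Session & Strings Run-through, Sectional Soundcheck & Strings Run-through — 6 in total.

6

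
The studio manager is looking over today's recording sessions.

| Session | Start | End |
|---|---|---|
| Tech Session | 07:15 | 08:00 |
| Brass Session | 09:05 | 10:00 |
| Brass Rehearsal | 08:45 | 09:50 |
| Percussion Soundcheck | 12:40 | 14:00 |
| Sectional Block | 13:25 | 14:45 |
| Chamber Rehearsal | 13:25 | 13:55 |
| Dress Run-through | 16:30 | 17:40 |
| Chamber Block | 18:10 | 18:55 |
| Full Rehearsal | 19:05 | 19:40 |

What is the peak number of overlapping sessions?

Sort all start/end points and keep a running count:
07:15 start Tech Session → 1
08:00 end Tech Session → 0
08:45 start Brass Rehearsal → 1
09:05 start Brass Session → 2
09:50 end Brass Rehearsal → 1
10:00 end Brass Session → 0
12:40 start Percussion Soundcheck → 1
13:25 start Chamber Rehearsal → 2
13:25 start Sectional Block → 3
13:55 end Chamber Rehearsal → 2
14:00 end Percussion Soundcheck → 1
14:45 end Sectional Block → 0
16:30 start Dress Run-through → 1
17:40 end Dress Run-through → 0
18:10 start Chamber Block → 1
18:55 end Chamber Block → 0
19:05 start Full Rehearsal → 1
19:40 end Full Rehearsal → 0
Peak is 3, at 13:25 (Chamber Rehearsal, Percussion Soundcheck, Sectional Block).

3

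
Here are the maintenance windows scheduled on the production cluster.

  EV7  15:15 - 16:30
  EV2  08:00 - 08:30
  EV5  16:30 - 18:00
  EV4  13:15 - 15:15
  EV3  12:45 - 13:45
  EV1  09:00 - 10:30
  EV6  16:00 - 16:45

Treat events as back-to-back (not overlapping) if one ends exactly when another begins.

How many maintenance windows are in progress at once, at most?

2

Sort all start/end points and keep a running count:
08:00 start EV2 → 1
08:30 end EV2 → 0
09:00 start EV1 → 1
10:30 end EV1 → 0
12:45 start EV3 → 1
13:15 start EV4 → 2
13:45 end EV3 → 1
15:15 end EV4 → 0
15:15 start EV7 → 1
16:00 start EV6 → 2
16:30 end EV7 → 1
16:30 start EV5 → 2
16:45 end EV6 → 1
18:00 end EV5 → 0
Peak is 2, at 13:15 (EV3, EV4).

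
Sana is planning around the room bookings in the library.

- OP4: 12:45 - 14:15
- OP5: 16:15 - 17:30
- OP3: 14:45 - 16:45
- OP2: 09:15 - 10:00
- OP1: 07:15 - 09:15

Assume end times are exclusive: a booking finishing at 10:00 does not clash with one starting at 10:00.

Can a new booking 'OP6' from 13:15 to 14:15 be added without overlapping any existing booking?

OP1: ends 09:15 at or before OP6 starts 13:15 → clear.
OP2: ends 10:00 at or before OP6 starts 13:15 → clear.
OP4: starts 12:45 before OP6 ends 14:15, and ends 14:15 after OP6 starts 13:15 → overlap.
OP3: starts 14:45 at or after OP6 ends 14:15 → clear.
OP5: starts 16:15 at or after OP6 ends 14:15 → clear.
OP6 overlaps OP4.

No — it overlaps OP4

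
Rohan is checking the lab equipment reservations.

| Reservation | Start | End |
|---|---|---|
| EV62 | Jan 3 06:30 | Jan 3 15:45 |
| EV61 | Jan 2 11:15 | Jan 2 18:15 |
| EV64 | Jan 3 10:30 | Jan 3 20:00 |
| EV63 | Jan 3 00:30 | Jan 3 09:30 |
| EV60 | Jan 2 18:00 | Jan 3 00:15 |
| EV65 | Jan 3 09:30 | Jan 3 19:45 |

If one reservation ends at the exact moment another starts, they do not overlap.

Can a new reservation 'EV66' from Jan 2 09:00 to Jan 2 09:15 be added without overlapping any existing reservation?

Yes — the slot is free

EV61: starts Jan 2 11:15 at or after EV66 ends Jan 2 09:15 → clear.
EV60: starts Jan 2 18:00 at or after EV66 ends Jan 2 09:15 → clear.
EV63: starts Jan 3 00:30 at or after EV66 ends Jan 2 09:15 → clear.
EV62: starts Jan 3 06:30 at or after EV66 ends Jan 2 09:15 → clear.
EV65: starts Jan 3 09:30 at or after EV66 ends Jan 2 09:15 → clear.
EV64: starts Jan 3 10:30 at or after EV66 ends Jan 2 09:15 → clear.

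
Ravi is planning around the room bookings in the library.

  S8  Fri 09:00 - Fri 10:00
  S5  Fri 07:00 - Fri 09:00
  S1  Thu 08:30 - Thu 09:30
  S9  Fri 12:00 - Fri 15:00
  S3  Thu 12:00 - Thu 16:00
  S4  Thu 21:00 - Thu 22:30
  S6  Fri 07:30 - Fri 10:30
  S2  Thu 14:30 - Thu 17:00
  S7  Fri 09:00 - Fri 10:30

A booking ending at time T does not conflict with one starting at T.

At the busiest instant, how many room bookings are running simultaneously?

3

Sweep the timeline, counting +1 at each start and −1 at each end (ends before starts at a tie):
Thu 08:30 start S1 → 1
Thu 09:30 end S1 → 0
Thu 12:00 start S3 → 1
Thu 14:30 start S2 → 2
Thu 16:00 end S3 → 1
Thu 17:00 end S2 → 0
Thu 21:00 start S4 → 1
Thu 22:30 end S4 → 0
Fri 07:00 start S5 → 1
Fri 07:30 start S6 → 2
Fri 09:00 end S5 → 1
Fri 09:00 start S7 → 2
Fri 09:00 start S8 → 3
Fri 10:00 end S8 → 2
Fri 10:30 end S6 → 1
Fri 10:30 end S7 → 0
Fri 12:00 start S9 → 1
Fri 15:00 end S9 → 0
Peak is 3, at Fri 09:00 (S6, S7, S8).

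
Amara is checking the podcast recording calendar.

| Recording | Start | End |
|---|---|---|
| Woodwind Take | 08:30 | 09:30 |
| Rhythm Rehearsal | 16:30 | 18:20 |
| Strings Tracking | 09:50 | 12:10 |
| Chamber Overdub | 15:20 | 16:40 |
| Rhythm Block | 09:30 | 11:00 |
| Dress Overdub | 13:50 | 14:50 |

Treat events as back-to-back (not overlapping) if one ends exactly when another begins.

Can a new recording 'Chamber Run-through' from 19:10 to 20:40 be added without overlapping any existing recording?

Yes — the slot is free

Woodwind Take: ends 09:30 at or before Chamber Run-through starts 19:10 → clear.
Rhythm Block: ends 11:00 at or before Chamber Run-through starts 19:10 → clear.
Strings Tracking: ends 12:10 at or before Chamber Run-through starts 19:10 → clear.
Dress Overdub: ends 14:50 at or before Chamber Run-through starts 19:10 → clear.
Chamber Overdub: ends 16:40 at or before Chamber Run-through starts 19:10 → clear.
Rhythm Rehearsal: ends 18:20 at or before Chamber Run-through starts 19:10 → clear.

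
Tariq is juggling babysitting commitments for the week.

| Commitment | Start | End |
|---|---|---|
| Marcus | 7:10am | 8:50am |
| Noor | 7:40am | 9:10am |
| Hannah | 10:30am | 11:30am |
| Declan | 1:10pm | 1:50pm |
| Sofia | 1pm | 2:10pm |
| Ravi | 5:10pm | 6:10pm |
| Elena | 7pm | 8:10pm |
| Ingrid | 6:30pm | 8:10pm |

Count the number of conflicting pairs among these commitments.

Check each pair: they overlap iff neither finishes before the other starts.
Sorted by start: Marcus, Noor, Hannah, Sofia, Declan, Ravi, Ingrid, Elena.
Noor starts before Marcus ends → Marcus and Noor overlap.
Hannah starts after Marcus ends; Marcus is clear from here.
Hannah starts after Noor ends; Noor is clear from here.
Sofia starts after Hannah ends; Hannah is clear from here.
Declan starts before Sofia ends → Sofia and Declan overlap.
Ravi starts after Sofia ends; Sofia is clear from here.
Ravi starts after Declan ends; Declan is clear from here.
Ingrid starts after Ravi ends; Ravi is clear from here.
Elena starts before Ingrid ends → Ingrid and Elena overlap.
Overlapping pairs: Declan & Sofia, Elena & Ingrid, Marcus & Noor — 3 in total.

3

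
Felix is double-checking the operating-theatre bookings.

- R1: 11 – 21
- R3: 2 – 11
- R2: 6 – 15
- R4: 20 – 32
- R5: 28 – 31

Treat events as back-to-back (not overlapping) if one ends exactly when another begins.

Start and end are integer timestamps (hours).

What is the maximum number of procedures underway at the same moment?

Walk through starts and ends in time order (an end at T is processed before a start at T):
2 start R3 → 1
6 start R2 → 2
11 end R3 → 1
11 start R1 → 2
15 end R2 → 1
20 start R4 → 2
21 end R1 → 1
28 start R5 → 2
31 end R5 → 1
32 end R4 → 0
Peak is 2, at 6 (R2, R3).

2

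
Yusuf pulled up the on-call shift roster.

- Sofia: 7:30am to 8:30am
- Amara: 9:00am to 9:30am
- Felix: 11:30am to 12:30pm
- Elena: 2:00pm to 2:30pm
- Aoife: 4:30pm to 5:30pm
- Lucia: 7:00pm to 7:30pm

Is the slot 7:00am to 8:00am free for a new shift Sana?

No — it overlaps Sofia

Sofia: starts 7:30am before Sana ends 8:00am, and ends 8:30am after Sana starts 7:00am → overlap.
Amara: starts 9:00am at or after Sana ends 8:00am → clear.
Felix: starts 11:30am at or after Sana ends 8:00am → clear.
Elena: starts 2:00pm at or after Sana ends 8:00am → clear.
Aoife: starts 4:30pm at or after Sana ends 8:00am → clear.
Lucia: starts 7:00pm at or after Sana ends 8:00am → clear.
Sana overlaps Sofia.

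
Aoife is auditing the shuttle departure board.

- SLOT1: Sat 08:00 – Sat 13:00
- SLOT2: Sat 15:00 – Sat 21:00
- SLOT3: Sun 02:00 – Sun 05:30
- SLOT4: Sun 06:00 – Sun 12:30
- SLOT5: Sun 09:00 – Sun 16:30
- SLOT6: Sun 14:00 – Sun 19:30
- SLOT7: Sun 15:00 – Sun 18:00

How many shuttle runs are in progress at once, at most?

Walk through starts and ends in time order (an end at T is processed before a start at T):
Sat 08:00 start SLOT1 → 1
Sat 13:00 end SLOT1 → 0
Sat 15:00 start SLOT2 → 1
Sat 21:00 end SLOT2 → 0
Sun 02:00 start SLOT3 → 1
Sun 05:30 end SLOT3 → 0
Sun 06:00 start SLOT4 → 1
Sun 09:00 start SLOT5 → 2
Sun 12:30 end SLOT4 → 1
Sun 14:00 start SLOT6 → 2
Sun 15:00 start SLOT7 → 3
Sun 16:30 end SLOT5 → 2
Sun 18:00 end SLOT7 → 1
Sun 19:30 end SLOT6 → 0
Peak is 3, at Sun 15:00 (SLOT5, SLOT6, SLOT7).

3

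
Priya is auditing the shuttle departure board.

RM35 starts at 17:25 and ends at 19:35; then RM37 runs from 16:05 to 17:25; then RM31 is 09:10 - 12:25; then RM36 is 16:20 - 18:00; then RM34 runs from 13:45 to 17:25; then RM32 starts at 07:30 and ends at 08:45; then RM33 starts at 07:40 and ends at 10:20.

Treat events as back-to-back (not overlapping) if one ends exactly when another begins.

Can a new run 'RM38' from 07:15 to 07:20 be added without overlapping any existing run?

RM32: starts 07:30 at or after RM38 ends 07:20 → clear.
RM33: starts 07:40 at or after RM38 ends 07:20 → clear.
RM31: starts 09:10 at or after RM38 ends 07:20 → clear.
RM34: starts 13:45 at or after RM38 ends 07:20 → clear.
RM37: starts 16:05 at or after RM38 ends 07:20 → clear.
RM36: starts 16:20 at or after RM38 ends 07:20 → clear.
RM35: starts 17:25 at or after RM38 ends 07:20 → clear.

Yes — the slot is free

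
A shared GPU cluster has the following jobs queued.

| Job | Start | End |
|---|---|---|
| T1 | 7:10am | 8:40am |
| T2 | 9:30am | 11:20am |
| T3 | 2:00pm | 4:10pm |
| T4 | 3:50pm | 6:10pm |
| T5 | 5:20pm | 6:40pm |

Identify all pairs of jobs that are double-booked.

Sorted by start: T1, T2, T3, T4, T5.
T2 starts after T1 ends; T1 is clear from here.
T3 starts after T2 ends; T2 is clear from here.
T4 starts before T3 ends → T3 and T4 overlap.
T5 starts after T3 ends.
T5 starts before T4 ends → T4 and T5 overlap.

T3 & T4, T4 & T5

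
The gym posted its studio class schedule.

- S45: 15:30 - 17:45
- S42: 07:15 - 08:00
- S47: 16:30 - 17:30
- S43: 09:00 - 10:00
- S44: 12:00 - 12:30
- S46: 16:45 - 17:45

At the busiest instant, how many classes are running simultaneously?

Sort all start/end points and keep a running count:
07:15 start S42 → 1
08:00 end S42 → 0
09:00 start S43 → 1
10:00 end S43 → 0
12:00 start S44 → 1
12:30 end S44 → 0
15:30 start S45 → 1
16:30 start S47 → 2
16:45 start S46 → 3
17:30 end S47 → 2
17:45 end S45 → 1
17:45 end S46 → 0
Peak is 3, at 16:45 (S45, S46, S47).

3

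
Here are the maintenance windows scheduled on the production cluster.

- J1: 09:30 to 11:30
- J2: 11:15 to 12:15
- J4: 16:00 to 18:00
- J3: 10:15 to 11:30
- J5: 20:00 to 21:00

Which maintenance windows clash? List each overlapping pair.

Sorted by start: J1, J3, J2, J4, J5.
J3 starts before J1 ends → J1 and J3 overlap.
J2 starts before J1 ends → J1 and J2 overlap.
J4 starts after J1 ends, so J1 has no further overlaps.
J2 starts before J3 ends → J3 and J2 overlap.
J4 starts after J3 ends, so J3 has no further overlaps.
J4 starts after J2 ends, so J2 has no further overlaps.
J5 starts after J4 ends.

J1 & J2, J1 & J3, J2 & J3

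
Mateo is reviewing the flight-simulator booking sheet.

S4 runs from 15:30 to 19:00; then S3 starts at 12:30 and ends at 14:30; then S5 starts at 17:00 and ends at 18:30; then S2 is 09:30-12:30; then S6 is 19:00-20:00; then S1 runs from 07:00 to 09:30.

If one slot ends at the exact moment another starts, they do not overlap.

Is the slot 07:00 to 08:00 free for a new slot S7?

No — it overlaps S1

S1: starts 07:00 before S7 ends 08:00, and ends 09:30 after S7 starts 07:00 → overlap.
S2: starts 09:30 at or after S7 ends 08:00 → clear.
S3: starts 12:30 at or after S7 ends 08:00 → clear.
S4: starts 15:30 at or after S7 ends 08:00 → clear.
S5: starts 17:00 at or after S7 ends 08:00 → clear.
S6: starts 19:00 at or after S7 ends 08:00 → clear.
S7 overlaps S1.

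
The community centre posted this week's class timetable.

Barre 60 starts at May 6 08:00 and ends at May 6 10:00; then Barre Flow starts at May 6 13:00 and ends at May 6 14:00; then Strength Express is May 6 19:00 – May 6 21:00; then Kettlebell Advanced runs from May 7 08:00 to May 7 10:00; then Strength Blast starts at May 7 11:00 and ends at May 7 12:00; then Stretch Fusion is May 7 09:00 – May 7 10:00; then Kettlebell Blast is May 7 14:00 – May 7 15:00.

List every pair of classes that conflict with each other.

Two intervals overlap when each starts before the other ends.
Sorted by start: Barre 60, Barre Flow, Strength Express, Kettlebell Advanced, Stretch Fusion, Strength Blast, Kettlebell Blast.
Barre Flow starts after Barre 60 ends; Barre 60 is clear from here.
Strength Express starts after Barre Flow ends; Barre Flow is clear from here.
Kettlebell Advanced starts after Strength Express ends; Strength Express is clear from here.
Stretch Fusion starts before Kettlebell Advanced ends → Kettlebell Advanced and Stretch Fusion overlap.
Strength Blast starts after Kettlebell Advanced ends; Kettlebell Advanced is clear from here.
Strength Blast starts after Stretch Fusion ends; Stretch Fusion is clear from here.
Kettlebell Blast starts after Strength Blast ends.

Kettlebell Advanced & Stretch Fusion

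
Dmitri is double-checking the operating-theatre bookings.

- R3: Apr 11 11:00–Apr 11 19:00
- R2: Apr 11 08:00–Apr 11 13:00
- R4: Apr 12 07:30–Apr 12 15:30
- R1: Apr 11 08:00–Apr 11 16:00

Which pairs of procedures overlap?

R1 & R2, R1 & R3, R2 & R3

Sorted by start: R1, R2, R3, R4.
R2 starts before R1 ends → R1 and R2 overlap.
R3 starts before R1 ends → R1 and R3 overlap.
R4 starts after R1 ends.
R3 starts before R2 ends → R2 and R3 overlap.
R4 starts after R2 ends.
R4 starts after R3 ends.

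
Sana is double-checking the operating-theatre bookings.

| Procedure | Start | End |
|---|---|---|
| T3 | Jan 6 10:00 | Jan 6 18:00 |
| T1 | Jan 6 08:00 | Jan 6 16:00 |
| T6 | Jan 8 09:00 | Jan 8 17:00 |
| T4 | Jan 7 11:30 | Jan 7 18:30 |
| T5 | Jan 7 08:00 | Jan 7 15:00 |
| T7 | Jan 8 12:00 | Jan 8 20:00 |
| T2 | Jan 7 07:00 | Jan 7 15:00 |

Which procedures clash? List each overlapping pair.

Check each pair: they overlap iff neither finishes before the other starts.
Sorted by start: T1, T3, T2, T5, T4, T6, T7.
T3 starts before T1 ends → T1 and T3 overlap.
T2 starts after T1 ends, so T1 has no further overlaps.
T2 starts after T3 ends, so T3 has no further overlaps.
T5 starts before T2 ends → T2 and T5 overlap.
T4 starts before T2 ends → T2 and T4 overlap.
T6 starts after T2 ends, so T2 has no further overlaps.
T4 starts before T5 ends → T5 and T4 overlap.
T6 starts after T5 ends, so T5 has no further overlaps.
T6 starts after T4 ends, so T4 has no further overlaps.
T7 starts before T6 ends → T6 and T7 overlap.

T1 & T3, T2 & T4, T2 & T5, T4 & T5, T6 & T7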